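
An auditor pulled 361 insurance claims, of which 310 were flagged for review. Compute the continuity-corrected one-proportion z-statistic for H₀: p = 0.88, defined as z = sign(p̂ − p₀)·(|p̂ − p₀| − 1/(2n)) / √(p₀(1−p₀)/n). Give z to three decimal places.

z = -1.163

The sample proportion is 310/361 = 0.85873. p̂ − p₀ = -0.021274.
Continuity correction 1/(2n) = 1/722 = 0.001385.
Corrected numerator: |-0.021274| − 0.001385 = 0.019889.
SE₀ = √(0.88·0.12/361) = 0.017103.
z = (−)0.019889/0.017103 = -1.163.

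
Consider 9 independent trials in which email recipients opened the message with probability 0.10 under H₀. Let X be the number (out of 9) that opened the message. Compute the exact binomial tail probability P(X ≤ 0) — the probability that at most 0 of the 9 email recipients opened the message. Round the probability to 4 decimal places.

P = 0.3874

X is binomial with n = 9 and p = 0.10.
P(X ≤ 0) = C(9,0)·0.10^0·0.90^9.
= 0.387420 = 0.3874.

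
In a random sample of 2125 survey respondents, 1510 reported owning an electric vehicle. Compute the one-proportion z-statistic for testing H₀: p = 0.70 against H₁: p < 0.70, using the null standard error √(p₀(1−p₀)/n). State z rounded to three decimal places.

The sample proportion is 1510/2125 = 0.71059.
SE₀ = √(0.70·0.30/2125) = 0.009941.
z = (0.71059 − 0.70)/0.009941 = 0.01059/0.009941 = 1.065.

z = 1.065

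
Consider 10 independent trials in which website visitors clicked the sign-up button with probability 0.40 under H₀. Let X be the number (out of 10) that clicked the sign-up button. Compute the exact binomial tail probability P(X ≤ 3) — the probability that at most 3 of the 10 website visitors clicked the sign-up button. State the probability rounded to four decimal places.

P = 0.3823

X ~ Binomial(n=10, p=0.40).
P(X ≤ 3) = C(10,0)·0.40^0·0.60^10 + C(10,1)·0.40^1·0.60^9 + C(10,2)·0.40^2·0.60^8 + C(10,3)·0.40^3·0.60^7.
= 0.006047 + 0.040311 + 0.120932 + 0.214991 = 0.3823.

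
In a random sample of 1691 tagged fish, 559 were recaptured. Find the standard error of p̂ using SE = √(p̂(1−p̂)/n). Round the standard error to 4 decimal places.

The sample proportion is 559/1691 = 0.33057.
p̂(1−p̂) = 0.33057·0.66943 = 0.221293.
SE = √(0.221293/1691) = 0.0114.

SE = 0.0114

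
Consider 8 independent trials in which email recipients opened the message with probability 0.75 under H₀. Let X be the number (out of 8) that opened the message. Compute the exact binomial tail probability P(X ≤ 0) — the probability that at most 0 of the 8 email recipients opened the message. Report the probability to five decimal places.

X is binomial with n = 8 and p = 0.75.
P(X ≤ 0) = C(8,0)·0.75^0·0.25^8.
= 0.000015 = 0.00002.

P = 0.00002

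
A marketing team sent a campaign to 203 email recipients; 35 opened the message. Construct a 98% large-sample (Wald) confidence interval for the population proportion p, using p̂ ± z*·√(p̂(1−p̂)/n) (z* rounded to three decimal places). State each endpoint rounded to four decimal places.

With x = 35 successes in n = 203, p̂ = 0.17241.
Standard error of p̂: √(0.142687/203) = √0.000702893 = 0.026512.
For 98% confidence, z* = 2.326.
Margin of error: 2.326 × 0.026512 = 0.06167.
CI: 0.17241 ± 0.06167 = (0.1107, 0.2341).

(0.1107, 0.2341)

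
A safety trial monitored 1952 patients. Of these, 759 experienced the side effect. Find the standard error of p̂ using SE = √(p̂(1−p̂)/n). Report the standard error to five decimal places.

SE = 0.01103

With x = 759 successes in n = 1952, p̂ = 0.38883.
p̂(1−p̂) = 0.38883·0.61117 = 0.237641.
Dividing by n and taking the root: √0.000121742 = 0.01103.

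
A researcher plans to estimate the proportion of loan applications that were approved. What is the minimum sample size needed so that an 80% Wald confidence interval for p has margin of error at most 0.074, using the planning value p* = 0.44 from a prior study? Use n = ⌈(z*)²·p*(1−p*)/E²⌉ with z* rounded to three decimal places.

n = 74

The 80% critical value is z* = 1.282.
p*(1−p*) = 0.2464.
Required n before rounding: 1.643524 × 0.2464 / 0.074² = 73.953.
Rounding up, n = 74.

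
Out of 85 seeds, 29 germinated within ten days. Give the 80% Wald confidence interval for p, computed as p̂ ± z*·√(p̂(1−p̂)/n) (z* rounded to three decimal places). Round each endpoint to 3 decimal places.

(0.275, 0.407)

With x = 29 successes in n = 85, p̂ = 0.34118.
SE(p̂) = √(0.34118·0.65882/85) = 0.051424.
z* = 1.282 at the 80% level.
Margin of error: 1.282 × 0.051424 = 0.06593.
CI: 0.34118 ± 0.06593 = (0.275, 0.407).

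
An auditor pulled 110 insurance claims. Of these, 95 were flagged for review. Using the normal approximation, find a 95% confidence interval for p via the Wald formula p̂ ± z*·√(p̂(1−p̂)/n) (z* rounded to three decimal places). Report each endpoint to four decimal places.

(0.7995, 0.9278)

p̂ = 95/110 = 0.86364.
SE = √(p̂(1−p̂)/n) = √(0.117769/110) = 0.032720.
For 95% confidence, z* = 1.960.
Margin = 1.960·0.032720 = 0.06413.
CI: 0.86364 ± 0.06413 = (0.7995, 0.9278).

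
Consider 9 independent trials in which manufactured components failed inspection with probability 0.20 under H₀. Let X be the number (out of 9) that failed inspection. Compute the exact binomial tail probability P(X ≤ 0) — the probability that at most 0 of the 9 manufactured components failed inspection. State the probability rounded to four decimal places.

P = 0.1342

X is binomial with n = 9 and p = 0.20.
P(X ≤ 0) = C(9,0)·0.20^0·0.80^9.
= 0.134218 = 0.1342.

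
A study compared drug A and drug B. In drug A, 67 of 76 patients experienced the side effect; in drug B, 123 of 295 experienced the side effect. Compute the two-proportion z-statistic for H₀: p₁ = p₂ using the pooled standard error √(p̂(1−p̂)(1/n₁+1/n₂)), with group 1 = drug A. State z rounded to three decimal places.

p̂₁ = 67/76 = 0.88158, p̂₂ = 123/295 = 0.41695.
Pooling: p̂ = 190/371 = 0.51213.
Pooled SE = √[0.2498529·0.01654773] ≈ 0.064300.
z = 0.46463/0.064300 = 7.226.

z = 7.226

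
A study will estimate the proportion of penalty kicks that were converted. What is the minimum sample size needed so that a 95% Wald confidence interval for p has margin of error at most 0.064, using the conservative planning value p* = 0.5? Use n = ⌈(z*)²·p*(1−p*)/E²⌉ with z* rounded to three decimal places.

n = 235

The 95% critical value is z* = 1.960.
p*(1−p*) = 0.2500.
Required n before rounding: 3.841600 × 0.2500 / 0.064² = 234.473.
⌈234.473⌉ = 235.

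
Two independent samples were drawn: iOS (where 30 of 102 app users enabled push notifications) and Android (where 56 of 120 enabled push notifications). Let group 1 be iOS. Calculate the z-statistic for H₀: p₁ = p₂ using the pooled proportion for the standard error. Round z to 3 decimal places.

p̂₁ = 30/102 = 0.29412, p̂₂ = 56/120 = 0.46667.
Pooling: p̂ = 86/222 = 0.38739.
Pooled SE = √[0.2373184·0.01813725] ≈ 0.065607.
z = -0.17255/0.065607 = -2.630.

z = -2.630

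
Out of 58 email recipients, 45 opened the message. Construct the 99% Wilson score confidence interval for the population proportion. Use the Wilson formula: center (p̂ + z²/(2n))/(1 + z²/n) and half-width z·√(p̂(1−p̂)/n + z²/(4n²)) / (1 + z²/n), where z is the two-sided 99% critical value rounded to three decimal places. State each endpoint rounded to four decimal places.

p̂ = 45/58 = 0.77586; z = 2.576, so z² = 6.635776.
1 + z²/n = 1.114410.
Adjusted center: (0.77586 + z²/(2n))/1.114410 = 0.74754.
Radicand: p̂(1−p̂)/n + z²/(4n²) = 0.002998278 + 0.000493146 = 0.003491424.
Half-width = z·√(radicand)/denom = 2.576·0.059088/1.114410 = 0.13658.
Interval: 0.74754 ± 0.13658 → (0.6110, 0.8841).

(0.6110, 0.8841)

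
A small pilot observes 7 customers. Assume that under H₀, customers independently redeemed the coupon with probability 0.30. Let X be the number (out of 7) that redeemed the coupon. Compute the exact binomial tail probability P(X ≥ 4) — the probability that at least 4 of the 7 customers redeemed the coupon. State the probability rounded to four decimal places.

X ~ Binomial(n=7, p=0.30).
P(X ≥ 4) = C(7,4)·0.30^4·0.70^3 + C(7,5)·0.30^5·0.70^2 + C(7,6)·0.30^6·0.70^1 + C(7,7)·0.30^7·0.70^0.
= 0.097240 + 0.025005 + 0.003572 + 0.000219 = 0.1260.

P = 0.1260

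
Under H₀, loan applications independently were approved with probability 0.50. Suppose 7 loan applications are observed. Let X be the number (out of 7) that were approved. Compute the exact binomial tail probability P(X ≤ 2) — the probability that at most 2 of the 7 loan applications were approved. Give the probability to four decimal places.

P = 0.2266

X is binomial with n = 7 and p = 0.50.
P(X ≤ 2) = C(7,0)·0.50^0·0.50^7 + C(7,1)·0.50^1·0.50^6 + C(7,2)·0.50^2·0.50^5.
= 0.007812 + 0.054688 + 0.164062 = 0.2266.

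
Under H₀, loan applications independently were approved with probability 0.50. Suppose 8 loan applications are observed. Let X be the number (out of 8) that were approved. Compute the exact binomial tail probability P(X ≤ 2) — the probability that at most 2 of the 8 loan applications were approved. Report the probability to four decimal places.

P = 0.1445

X is binomial with n = 8 and p = 0.50.
P(X ≤ 2) = C(8,0)·0.50^0·0.50^8 + C(8,1)·0.50^1·0.50^7 + C(8,2)·0.50^2·0.50^6.
= 0.003906 + 0.031250 + 0.109375 = 0.1445.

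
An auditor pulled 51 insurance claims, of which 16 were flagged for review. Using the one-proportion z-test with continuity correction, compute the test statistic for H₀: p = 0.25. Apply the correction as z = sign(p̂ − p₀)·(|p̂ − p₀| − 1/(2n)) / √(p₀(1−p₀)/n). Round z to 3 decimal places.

The sample proportion is 16/51 = 0.31373. p̂ − p₀ = 0.063725.
1/(2n) = 0.009804.
Corrected numerator: |0.063725| − 0.009804 = 0.053921.
Null standard error: √(0.25·0.75/51) = √0.003676471 = 0.060634.
z = +0.053921/0.060634 = 0.889.

z = 0.889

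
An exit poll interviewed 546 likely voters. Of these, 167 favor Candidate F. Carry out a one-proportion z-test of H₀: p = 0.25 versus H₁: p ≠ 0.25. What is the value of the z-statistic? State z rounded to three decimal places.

Sample proportion p̂ = 167/546 = 0.30586.
Null standard error: √(0.25·0.75/546) = √0.000343407 = 0.018531.
z = (0.30586 − 0.25)/0.018531 = 0.05586/0.018531 = 3.014.

z = 3.014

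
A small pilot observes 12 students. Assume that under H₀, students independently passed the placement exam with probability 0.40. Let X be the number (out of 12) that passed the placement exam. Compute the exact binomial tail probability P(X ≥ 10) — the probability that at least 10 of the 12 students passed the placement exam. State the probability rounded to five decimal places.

X is binomial with n = 12 and p = 0.40.
P(X ≥ 10) = C(12,10)·0.40^10·0.60^2 + C(12,11)·0.40^11·0.60^1 + C(12,12)·0.40^12·0.60^0.
= 0.002491 + 0.000302 + 0.000017 = 0.00281.

P = 0.00281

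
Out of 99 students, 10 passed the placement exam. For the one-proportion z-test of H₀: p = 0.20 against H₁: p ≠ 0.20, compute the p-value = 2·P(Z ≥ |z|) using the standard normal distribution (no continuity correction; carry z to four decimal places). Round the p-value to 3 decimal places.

p-value = 0.014

The sample proportion is 10/99 = 0.10101.
Under H₀, SE = √(p₀(1−p₀)/n) = √(0.20·0.80/99) = √0.001616162 = 0.040202.
Test statistic (full precision, shown to 4 dp): z = (10/99 − 0.20)/SE₀ ≈ -2.4623.
p-value = 2·P(Z ≥ |z|) with z = -2.4623 → 0.014.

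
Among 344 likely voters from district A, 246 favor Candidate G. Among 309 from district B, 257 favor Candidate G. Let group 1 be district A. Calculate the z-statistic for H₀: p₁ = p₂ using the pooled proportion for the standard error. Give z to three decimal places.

z = -3.537

p̂₁ = 246/344 = 0.71512, p̂₂ = 257/309 = 0.83172.
Pooled p̂ = (246+257)/(344+309) = 503/653 = 0.77029.
SE = √[p̂(1−p̂)(1/n₁+1/n₂)] = √[0.77029·0.22971·(1/344+1/309)] ≈ 0.032970.
z = -0.11660/0.032970 = -3.537.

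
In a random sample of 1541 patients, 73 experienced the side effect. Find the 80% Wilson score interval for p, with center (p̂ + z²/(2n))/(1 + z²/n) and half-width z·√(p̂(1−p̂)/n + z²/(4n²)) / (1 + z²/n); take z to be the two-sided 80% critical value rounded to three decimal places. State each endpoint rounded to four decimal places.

(0.0409, 0.0548)

p̂ = 73/1541 = 0.04737; z = 1.282, so z² = 1.643524.
Denominator 1 + z²/n = 1 + 1.643524/1541 = 1.001067.
Center = (0.04737 + 0.000533)/1.001067 = 0.04785.
Radicand: p̂(1−p̂)/n + z²/(4n²) = 0.000029285 + 0.000000173 = 0.000029458.
Half-width = 1.282·√0.000029458/1.001067 = 0.00695.
So the interval runs from 0.0409 to 0.0548.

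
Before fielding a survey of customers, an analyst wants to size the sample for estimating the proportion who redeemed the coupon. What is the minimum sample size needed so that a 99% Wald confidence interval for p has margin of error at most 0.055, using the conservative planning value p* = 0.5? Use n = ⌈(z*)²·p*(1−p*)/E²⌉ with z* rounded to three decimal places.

n = 549

For 99% confidence, z* = 2.576.
p*(1−p*) = 0.2500.
(z*)²·p*(1−p*)/E² = 6.635776·0.2500/0.003025 = 548.411.
Rounding up, n = 549.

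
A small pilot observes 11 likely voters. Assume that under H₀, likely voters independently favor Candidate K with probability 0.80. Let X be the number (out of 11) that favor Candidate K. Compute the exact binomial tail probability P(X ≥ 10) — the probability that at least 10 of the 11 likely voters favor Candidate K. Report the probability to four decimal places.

P = 0.3221

X ~ Binomial(n=11, p=0.80).
P(X ≥ 10) = C(11,10)·0.80^10·0.20^1 + C(11,11)·0.80^11·0.20^0.
= 0.236223 + 0.085899 = 0.3221.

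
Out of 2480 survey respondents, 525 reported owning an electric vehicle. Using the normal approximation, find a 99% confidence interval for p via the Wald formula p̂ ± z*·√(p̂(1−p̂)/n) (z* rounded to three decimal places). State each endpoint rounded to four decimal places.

The sample proportion is 525/2480 = 0.21169.
Standard error of p̂: √(0.166879/2480) = √0.000067290 = 0.008203.
For 99% confidence, z* = 2.576.
Margin of error: 2.576 × 0.008203 = 0.02113.
CI: 0.21169 ± 0.02113 = (0.1906, 0.2328).

(0.1906, 0.2328)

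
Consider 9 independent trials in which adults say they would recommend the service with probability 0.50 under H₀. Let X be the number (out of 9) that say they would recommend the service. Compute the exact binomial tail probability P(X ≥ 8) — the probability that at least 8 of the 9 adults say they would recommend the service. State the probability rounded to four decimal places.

X is binomial with n = 9 and p = 0.50.
P(X ≥ 8) = C(9,8)·0.50^8·0.50^1 + C(9,9)·0.50^9·0.50^0.
= 0.017578 + 0.001953 = 0.0195.

P = 0.0195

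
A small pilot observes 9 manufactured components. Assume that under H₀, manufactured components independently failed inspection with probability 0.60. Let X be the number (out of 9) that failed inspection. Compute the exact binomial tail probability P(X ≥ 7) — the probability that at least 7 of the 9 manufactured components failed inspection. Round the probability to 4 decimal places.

P = 0.2318

X ~ Binomial(n=9, p=0.60).
P(X ≥ 7) = C(9,7)·0.60^7·0.40^2 + C(9,8)·0.60^8·0.40^1 + C(9,9)·0.60^9·0.40^0.
= 0.161243 + 0.060466 + 0.010078 = 0.2318.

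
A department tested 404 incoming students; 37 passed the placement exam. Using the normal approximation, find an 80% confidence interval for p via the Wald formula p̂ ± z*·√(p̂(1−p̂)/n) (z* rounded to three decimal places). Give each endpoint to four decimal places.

(0.0732, 0.1100)

Sample proportion p̂ = 37/404 = 0.09158.
Standard error of p̂: √(0.083197/404) = √0.000205932 = 0.014350.
z* = 1.282 at the 80% level.
Margin = 1.282·0.014350 = 0.01840.
Interval: 0.09158 ± 0.01840 → (0.0732, 0.1100).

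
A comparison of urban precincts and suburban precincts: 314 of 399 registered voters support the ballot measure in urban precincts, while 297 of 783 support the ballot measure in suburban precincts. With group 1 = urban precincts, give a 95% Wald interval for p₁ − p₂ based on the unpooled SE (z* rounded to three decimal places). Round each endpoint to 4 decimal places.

p̂₁ = 314/399 = 0.78697, p̂₂ = 297/783 = 0.37931; p̂₁ − p̂₂ = 0.40766.
Unpooled SE = √(p̂₁(1−p̂₁)/n₁ + p̂₂(1−p̂₂)/n₂) = √(0.000420175 + 0.000300682) = 0.026849.
The 95% critical value is z* = 1.960. Margin = 1.960·0.026849 = 0.05262.
Interval: 0.40766 ± 0.05262 → (0.3550, 0.4603).

(0.3550, 0.4603)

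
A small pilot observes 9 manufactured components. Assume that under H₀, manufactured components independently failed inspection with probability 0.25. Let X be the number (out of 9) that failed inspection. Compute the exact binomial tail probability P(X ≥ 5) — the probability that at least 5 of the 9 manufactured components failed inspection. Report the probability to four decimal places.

X ~ Binomial(n=9, p=0.25).
P(X ≥ 5) = Σ_{j=5}^{9} C(9,j)·0.25^j·0.75^{9−j}.
= 0.038933 + 0.008652 + 0.001236 + 0.000103 + 0.000004 = 0.0489.

P = 0.0489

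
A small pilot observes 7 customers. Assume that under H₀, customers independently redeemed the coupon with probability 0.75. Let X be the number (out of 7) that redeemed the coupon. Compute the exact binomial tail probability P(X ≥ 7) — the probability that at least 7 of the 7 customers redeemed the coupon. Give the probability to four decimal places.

P = 0.1335

X ~ Binomial(n=7, p=0.75).
P(X ≥ 7) = C(7,7)·0.75^7·0.25^0.
= 0.133484 = 0.1335.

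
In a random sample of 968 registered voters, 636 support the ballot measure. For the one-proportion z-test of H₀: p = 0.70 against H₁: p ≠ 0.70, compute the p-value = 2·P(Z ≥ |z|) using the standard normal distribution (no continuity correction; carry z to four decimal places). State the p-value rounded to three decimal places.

p-value = 0.004

Sample proportion p̂ = 636/968 = 0.65702.
Under H₀, SE = √(p₀(1−p₀)/n) = √(0.70·0.30/968) = √0.000216942 = 0.014729.
Test statistic (full precision, shown to 4 dp): z = (636/968 − 0.70)/SE₀ ≈ -2.9177.
From the standard normal, 2·P(Z ≥ |z|) = 0.004.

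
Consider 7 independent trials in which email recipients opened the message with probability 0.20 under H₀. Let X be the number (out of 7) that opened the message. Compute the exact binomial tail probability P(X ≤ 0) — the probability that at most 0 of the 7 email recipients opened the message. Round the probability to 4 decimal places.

P = 0.2097

X ~ Binomial(n=7, p=0.20).
P(X ≤ 0) = C(7,0)·0.20^0·0.80^7.
= 0.209715 = 0.2097.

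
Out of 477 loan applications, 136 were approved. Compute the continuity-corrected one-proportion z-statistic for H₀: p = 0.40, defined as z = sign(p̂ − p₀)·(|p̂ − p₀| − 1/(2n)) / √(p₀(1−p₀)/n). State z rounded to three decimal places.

The sample proportion is 136/477 = 0.28512. p̂ − p₀ = -0.114885.
1/(2n) = 0.001048.
Corrected numerator: |-0.114885| − 0.001048 = 0.113837.
SE₀ = √(0.40·0.60/477) = 0.022431.
z = (−)0.113837/0.022431 = -5.075.

z = -5.075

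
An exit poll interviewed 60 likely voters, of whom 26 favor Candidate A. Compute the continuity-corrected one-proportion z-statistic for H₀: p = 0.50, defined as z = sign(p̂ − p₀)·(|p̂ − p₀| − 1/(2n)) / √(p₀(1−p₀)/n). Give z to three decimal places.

z = -0.904

Sample proportion p̂ = 26/60 = 0.43333. p̂ − p₀ = -0.066667.
1/(2n) = 0.008333.
Corrected numerator: |-0.066667| − 0.008333 = 0.058334.
SE₀ = √(0.50·0.50/60) = 0.064550.
z = (−)0.058334/0.064550 = -0.904.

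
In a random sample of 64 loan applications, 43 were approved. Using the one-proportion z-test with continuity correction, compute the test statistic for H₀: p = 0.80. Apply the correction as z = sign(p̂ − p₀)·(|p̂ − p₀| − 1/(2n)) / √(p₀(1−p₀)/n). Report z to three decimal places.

z = -2.406

The sample proportion is 43/64 = 0.67188. p̂ − p₀ = -0.128125.
Continuity correction 1/(2n) = 1/128 = 0.007812.
Corrected numerator: |-0.128125| − 0.007812 = 0.120313.
SE₀ = √(0.80·0.20/64) = 0.050000.
z = (−)0.120313/0.050000 = -2.406.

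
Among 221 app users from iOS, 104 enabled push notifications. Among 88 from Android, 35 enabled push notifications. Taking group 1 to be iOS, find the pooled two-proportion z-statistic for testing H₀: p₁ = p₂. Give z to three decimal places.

z = 1.162

Sample proportions: p̂₁ = 104/221 = 0.47059 and p̂₂ = 35/88 = 0.39773.
Pooled p̂ = (104+35)/(221+88) = 139/309 = 0.44984.
SE = √[p̂(1−p̂)(1/n₁+1/n₂)] = √[0.44984·0.55016·(1/221+1/88)] ≈ 0.062707.
z = (p̂₁ − p̂₂)/SE = (0.47059 − 0.39773)/0.062707 = 0.07286/0.062707 = 1.162.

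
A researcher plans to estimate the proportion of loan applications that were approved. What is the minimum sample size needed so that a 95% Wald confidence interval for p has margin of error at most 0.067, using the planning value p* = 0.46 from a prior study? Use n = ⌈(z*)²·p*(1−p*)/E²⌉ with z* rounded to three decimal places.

n = 213

z* = 1.960 at the 95% level.
p*(1−p*) = 0.46·0.54 = 0.2484.
(z*)²·p*(1−p*)/E² = 3.841600·0.2484/0.004489 = 212.576.
Rounding up, n = 213.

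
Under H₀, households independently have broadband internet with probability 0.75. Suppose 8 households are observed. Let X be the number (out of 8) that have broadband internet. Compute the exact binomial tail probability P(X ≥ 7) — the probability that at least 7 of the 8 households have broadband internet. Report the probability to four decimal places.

P = 0.3671

X is binomial with n = 8 and p = 0.75.
P(X ≥ 7) = C(8,7)·0.75^7·0.25^1 + C(8,8)·0.75^8·0.25^0.
= 0.266968 + 0.100113 = 0.3671.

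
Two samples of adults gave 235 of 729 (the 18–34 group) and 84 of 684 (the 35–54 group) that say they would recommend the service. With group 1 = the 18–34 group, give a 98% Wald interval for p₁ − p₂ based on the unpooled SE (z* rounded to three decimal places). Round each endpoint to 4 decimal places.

p̂₁ = 0.32236, p̂₂ = 0.12281, so the observed difference is 0.19955.
SE = √(0.000299649 + 0.000157493) = √0.000457142 = 0.021381.
The 98% critical value is z* = 2.326. Margin = 2.326·0.021381 = 0.04973.
CI: 0.19955 ± 0.04973 = (0.1498, 0.2493).

(0.1498, 0.2493)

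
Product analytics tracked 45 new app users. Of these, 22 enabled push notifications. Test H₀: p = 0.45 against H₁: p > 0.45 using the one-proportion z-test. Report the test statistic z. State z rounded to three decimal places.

z = 0.524

p̂ = 22/45 = 0.48889.
Null standard error: √(0.45·0.55/45) = √0.005500000 = 0.074162.
Test statistic: z = 0.03889/0.074162 = 0.524.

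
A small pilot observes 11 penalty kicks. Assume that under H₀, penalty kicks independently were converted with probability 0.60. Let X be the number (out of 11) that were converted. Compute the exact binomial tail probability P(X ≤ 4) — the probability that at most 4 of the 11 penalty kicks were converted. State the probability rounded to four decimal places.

X is binomial with n = 11 and p = 0.60.
P(X ≤ 4) = Σ_{j=0}^{4} C(11,j)·0.60^j·0.40^{11−j}.
= 0.000042 + 0.000692 + 0.005190 + 0.023357 + 0.070071 = 0.0994.

P = 0.0994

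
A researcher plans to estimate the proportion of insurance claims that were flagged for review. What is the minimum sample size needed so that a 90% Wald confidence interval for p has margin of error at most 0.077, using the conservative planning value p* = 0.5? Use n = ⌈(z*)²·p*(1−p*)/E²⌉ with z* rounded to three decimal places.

The 90% critical value is z* = 1.645.
p*(1−p*) = 0.50·0.50 = 0.2500.
(z*)²·p*(1−p*)/E² = 2.706025·0.2500/0.005929 = 114.101.
⌈114.101⌉ = 115.

n = 115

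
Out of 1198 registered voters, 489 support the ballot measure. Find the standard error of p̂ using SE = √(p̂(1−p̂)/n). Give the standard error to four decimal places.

p̂ = 489/1198 = 0.40818.
p̂(1−p̂) = 0.40818·0.59182 = 0.241569.
SE = √(0.241569/1198) = 0.0142.

SE = 0.0142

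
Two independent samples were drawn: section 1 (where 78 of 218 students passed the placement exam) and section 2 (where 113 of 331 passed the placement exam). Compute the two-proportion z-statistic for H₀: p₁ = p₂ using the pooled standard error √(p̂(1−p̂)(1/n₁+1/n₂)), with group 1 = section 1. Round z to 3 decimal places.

z = 0.395

p̂₁ = 78/218 = 0.35780, p̂₂ = 113/331 = 0.34139.
Pooling: p̂ = 191/549 = 0.34791.
SE = √[p̂(1−p̂)(1/n₁+1/n₂)] = √[0.34791·0.65209·(1/218+1/331)] ≈ 0.041546.
z = 0.01641/0.041546 = 0.395.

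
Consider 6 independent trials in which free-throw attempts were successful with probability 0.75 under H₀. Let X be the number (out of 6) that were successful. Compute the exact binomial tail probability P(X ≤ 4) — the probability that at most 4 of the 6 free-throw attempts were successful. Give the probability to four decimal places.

X ~ Binomial(n=6, p=0.75).
P(X ≤ 4) = Σ_{j=0}^{4} C(6,j)·0.75^j·0.25^{6−j}.
= 0.000244 + 0.004395 + 0.032959 + 0.131836 + 0.296631 = 0.4661.

P = 0.4661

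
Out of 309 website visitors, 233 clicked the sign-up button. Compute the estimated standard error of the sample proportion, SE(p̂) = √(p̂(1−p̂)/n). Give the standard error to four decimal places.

With x = 233 successes in n = 309, p̂ = 0.75405.
p̂(1−p̂) = 0.75405·0.24595 = 0.185459.
SE = √(0.185459/309) = √0.000600191 = 0.0245.

SE = 0.0245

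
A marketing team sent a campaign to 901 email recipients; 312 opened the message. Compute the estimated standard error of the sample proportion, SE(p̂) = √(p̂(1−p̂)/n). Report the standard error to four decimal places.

With x = 312 successes in n = 901, p̂ = 0.34628.
p̂(1−p̂) = 0.34628·0.65372 = 0.226370.
SE = √(0.226370/901) = 0.0159.

SE = 0.0159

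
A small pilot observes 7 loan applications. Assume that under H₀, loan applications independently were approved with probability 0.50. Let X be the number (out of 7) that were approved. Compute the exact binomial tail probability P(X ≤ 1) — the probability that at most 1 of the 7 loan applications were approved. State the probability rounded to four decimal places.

X ~ Binomial(n=7, p=0.50).
P(X ≤ 1) = C(7,0)·0.50^0·0.50^7 + C(7,1)·0.50^1·0.50^6.
= 0.007812 + 0.054688 = 0.0625.

P = 0.0625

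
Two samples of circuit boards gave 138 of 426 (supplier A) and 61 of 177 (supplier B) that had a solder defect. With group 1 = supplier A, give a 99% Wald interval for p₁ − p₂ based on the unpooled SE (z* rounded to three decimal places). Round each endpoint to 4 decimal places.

p̂₁ = 138/426 = 0.32394, p̂₂ = 61/177 = 0.34463; p̂₁ − p̂₂ = -0.02069.
SE = √(0.000514094 + 0.001276051) = √0.001790145 = 0.042310.
z* = 2.576 at the 99% level. Margin of error = 0.10899.
CI: -0.02069 ± 0.10899 = (-0.1297, 0.0883).

(-0.1297, 0.0883)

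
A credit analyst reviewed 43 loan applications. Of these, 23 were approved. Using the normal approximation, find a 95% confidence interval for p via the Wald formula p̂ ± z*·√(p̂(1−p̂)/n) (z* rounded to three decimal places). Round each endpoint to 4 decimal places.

p̂ = 23/43 = 0.53488.
SE(p̂) = √(0.53488·0.46512/43) = 0.076063.
The 95% critical value is z* = 1.960.
Margin = 1.960·0.076063 = 0.14908.
So the interval runs from 0.3858 to 0.6840.

(0.3858, 0.6840)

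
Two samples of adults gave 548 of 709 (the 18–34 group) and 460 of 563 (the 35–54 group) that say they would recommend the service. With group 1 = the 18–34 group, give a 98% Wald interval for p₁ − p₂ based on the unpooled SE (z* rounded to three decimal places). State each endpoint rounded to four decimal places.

p̂₁ = 0.77292, p̂₂ = 0.81705, so the observed difference is -0.04413.
SE = √(0.000247553 + 0.000265503) = √0.000513056 = 0.022651.
z* = 2.326 at the 98% level. Margin of error = 0.05269.
CI: -0.04413 ± 0.05269 = (-0.0968, 0.0086).

(-0.0968, 0.0086)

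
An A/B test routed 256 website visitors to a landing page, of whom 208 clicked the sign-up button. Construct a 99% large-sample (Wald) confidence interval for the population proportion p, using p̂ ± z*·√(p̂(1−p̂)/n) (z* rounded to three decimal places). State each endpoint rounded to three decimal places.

(0.750, 0.875)

Sample proportion p̂ = 208/256 = 0.81250.
SE(p̂) = √(0.81250·0.18750/256) = 0.024395.
For 99% confidence, z* = 2.576.
Margin = 2.576·0.024395 = 0.06284.
Interval: 0.81250 ± 0.06284 → (0.750, 0.875).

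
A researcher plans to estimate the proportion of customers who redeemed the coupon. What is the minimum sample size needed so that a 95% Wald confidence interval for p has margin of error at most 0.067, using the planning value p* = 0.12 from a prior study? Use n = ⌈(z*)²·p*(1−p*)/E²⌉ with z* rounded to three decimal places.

z* = 1.960 at the 95% level.
p*(1−p*) = 0.1056.
Required n before rounding: 3.841600 × 0.1056 / 0.067² = 90.370.
Rounding up, n = 91.

n = 91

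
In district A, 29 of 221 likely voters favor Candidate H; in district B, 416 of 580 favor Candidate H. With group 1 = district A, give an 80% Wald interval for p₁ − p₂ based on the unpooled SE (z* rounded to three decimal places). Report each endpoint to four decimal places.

(-0.6237, -0.5483)

p̂₁ = 29/221 = 0.13122, p̂₂ = 416/580 = 0.71724; p̂₁ − p̂₂ = -0.58602.
Unpooled SE = √(p̂₁(1−p̂₁)/n₁ + p̂₂(1−p̂₂)/n₂) = √(0.000515849 + 0.000349666) = 0.029420.
For 80% confidence, z* = 1.282. Margin = 1.282·0.029420 = 0.03772.
CI: -0.58602 ± 0.03772 = (-0.6237, -0.5483).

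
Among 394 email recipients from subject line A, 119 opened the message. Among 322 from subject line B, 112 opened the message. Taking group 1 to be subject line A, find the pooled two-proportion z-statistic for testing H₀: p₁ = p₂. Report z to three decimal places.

z = -1.304

p̂₁ = 119/394 = 0.30203, p̂₂ = 112/322 = 0.34783.
Pooled p̂ = (119+112)/(394+322) = 231/716 = 0.32263.
Pooled SE = √[0.2185384·0.00564366] ≈ 0.035119.
z = -0.04580/0.035119 = -1.304.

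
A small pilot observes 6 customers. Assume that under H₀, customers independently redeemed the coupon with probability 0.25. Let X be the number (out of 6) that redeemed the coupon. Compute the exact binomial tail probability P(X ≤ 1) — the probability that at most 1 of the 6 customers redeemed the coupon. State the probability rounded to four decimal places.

X is binomial with n = 6 and p = 0.25.
P(X ≤ 1) = C(6,0)·0.25^0·0.75^6 + C(6,1)·0.25^1·0.75^5.
= 0.177979 + 0.355957 = 0.5339.

P = 0.5339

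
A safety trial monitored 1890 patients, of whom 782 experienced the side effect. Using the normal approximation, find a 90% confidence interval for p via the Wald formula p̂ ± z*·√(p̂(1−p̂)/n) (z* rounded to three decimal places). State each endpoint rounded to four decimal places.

(0.3951, 0.4324)

With x = 782 successes in n = 1890, p̂ = 0.41376.
Standard error of p̂: √(0.242562/1890) = √0.000128340 = 0.011329.
z* = 1.645 at the 90% level.
Margin = 1.645·0.011329 = 0.01864.
So the interval runs from 0.3951 to 0.4324.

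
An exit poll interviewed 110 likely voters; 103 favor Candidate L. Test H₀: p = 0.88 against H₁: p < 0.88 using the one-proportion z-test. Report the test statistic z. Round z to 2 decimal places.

Sample proportion p̂ = 103/110 = 0.93636.
Under H₀, SE = √(p₀(1−p₀)/n) = √(0.88·0.12/110) = √0.000960000 = 0.030984.
z = (0.93636 − 0.88)/0.030984 = 0.05636/0.030984 = 1.82.

z = 1.82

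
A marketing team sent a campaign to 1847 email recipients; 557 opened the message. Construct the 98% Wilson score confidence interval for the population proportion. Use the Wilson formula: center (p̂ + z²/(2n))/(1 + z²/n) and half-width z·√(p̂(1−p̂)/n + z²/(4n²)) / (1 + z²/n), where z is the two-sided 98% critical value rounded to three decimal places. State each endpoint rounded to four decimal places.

(0.2773, 0.3270)

p̂ = 557/1847 = 0.30157; z = 2.326, so z² = 5.410276.
1 + z²/n = 1.002929.
Adjusted center: (0.30157 + z²/(2n))/1.002929 = 0.30215.
Radicand: p̂(1−p̂)/n + z²/(4n²) = 0.000114037 + 0.000000396 = 0.000114433.
Half-width = z·√(radicand)/denom = 2.326·0.010697/1.002929 = 0.02481.
Interval: 0.30215 ± 0.02481 → (0.2773, 0.3270).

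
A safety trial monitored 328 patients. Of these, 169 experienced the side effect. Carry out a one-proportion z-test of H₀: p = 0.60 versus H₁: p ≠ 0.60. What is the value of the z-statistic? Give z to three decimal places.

The sample proportion is 169/328 = 0.51524.
Null standard error: √(0.60·0.40/328) = √0.000731707 = 0.027050.
z = (0.51524 − 0.60)/0.027050 = -0.08476/0.027050 = -3.133.

z = -3.133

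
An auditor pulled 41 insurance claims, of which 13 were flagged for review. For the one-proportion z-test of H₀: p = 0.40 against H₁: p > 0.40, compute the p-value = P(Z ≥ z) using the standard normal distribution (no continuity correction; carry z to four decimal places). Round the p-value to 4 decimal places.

The sample proportion is 13/41 = 0.31707.
Null standard error: √(0.40·0.60/41) = √0.005853659 = 0.076509.
z = (p̂ − p₀)/SE = (13/41 − 0.40)/0.076509 ≈ -1.0839.
p-value = P(Z ≥ z) with z = -1.0839 → 0.8608.

p-value = 0.8608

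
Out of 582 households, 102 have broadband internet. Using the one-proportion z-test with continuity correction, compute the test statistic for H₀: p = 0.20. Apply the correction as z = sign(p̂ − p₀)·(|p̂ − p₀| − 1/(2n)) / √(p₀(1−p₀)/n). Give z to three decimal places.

z = -1.440

The sample proportion is 102/582 = 0.17526. p̂ − p₀ = -0.024742.
1/(2n) = 0.000859.
Corrected numerator: |-0.024742| − 0.000859 = 0.023883.
SE₀ = √(0.20·0.80/582) = 0.016581.
z = (−)0.023883/0.016581 = -1.440.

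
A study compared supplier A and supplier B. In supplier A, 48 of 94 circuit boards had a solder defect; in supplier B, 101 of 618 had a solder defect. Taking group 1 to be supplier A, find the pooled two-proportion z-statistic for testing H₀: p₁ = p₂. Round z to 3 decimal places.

z = 7.710

p̂₁ = 48/94 = 0.51064, p̂₂ = 101/618 = 0.16343.
Pooling: p̂ = 149/712 = 0.20927.
SE = √[p̂(1−p̂)(1/n₁+1/n₂)] = √[0.20927·0.79073·(1/94+1/618)] ≈ 0.045035.
z = (p̂₁ − p̂₂)/SE = (0.51064 − 0.16343)/0.045035 = 0.34721/0.045035 = 7.710.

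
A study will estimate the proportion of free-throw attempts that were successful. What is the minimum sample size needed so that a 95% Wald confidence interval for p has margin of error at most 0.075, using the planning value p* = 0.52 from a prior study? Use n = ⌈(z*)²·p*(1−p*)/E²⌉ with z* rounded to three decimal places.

z* = 1.960 at the 95% level.
p*(1−p*) = 0.52·0.48 = 0.2496.
Required n before rounding: 3.841600 × 0.2496 / 0.075² = 170.465.
Rounding up, n = 171.

n = 171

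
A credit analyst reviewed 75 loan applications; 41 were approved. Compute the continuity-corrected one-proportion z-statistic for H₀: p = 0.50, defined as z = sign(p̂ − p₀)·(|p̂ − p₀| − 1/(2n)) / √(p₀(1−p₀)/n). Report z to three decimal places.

The sample proportion is 41/75 = 0.54667. p̂ − p₀ = 0.046667.
Continuity correction 1/(2n) = 1/150 = 0.006667.
Corrected numerator: |0.046667| − 0.006667 = 0.040000.
Under H₀, SE = √(p₀(1−p₀)/n) = √(0.50·0.50/75) = √0.003333333 = 0.057735.
z = (+)0.040000/0.057735 = 0.693.

z = 0.693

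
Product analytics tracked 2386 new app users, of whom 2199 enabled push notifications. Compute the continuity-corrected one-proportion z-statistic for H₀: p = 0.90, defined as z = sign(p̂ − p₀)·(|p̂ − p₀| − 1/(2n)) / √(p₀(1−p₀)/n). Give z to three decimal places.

The sample proportion is 2199/2386 = 0.92163. p̂ − p₀ = 0.021626.
1/(2n) = 0.000210.
Corrected numerator: |0.021626| − 0.000210 = 0.021416.
Under H₀, SE = √(p₀(1−p₀)/n) = √(0.90·0.10/2386) = √0.000037720 = 0.006142.
z = +0.021416/0.006142 = 3.487.

z = 3.487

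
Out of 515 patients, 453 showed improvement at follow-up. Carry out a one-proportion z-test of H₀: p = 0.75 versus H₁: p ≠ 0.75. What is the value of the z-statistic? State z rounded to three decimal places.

z = 6.793

The sample proportion is 453/515 = 0.87961.
Under H₀, SE = √(p₀(1−p₀)/n) = √(0.75·0.25/515) = √0.000364078 = 0.019081.
Test statistic: z = 0.12961/0.019081 = 6.793.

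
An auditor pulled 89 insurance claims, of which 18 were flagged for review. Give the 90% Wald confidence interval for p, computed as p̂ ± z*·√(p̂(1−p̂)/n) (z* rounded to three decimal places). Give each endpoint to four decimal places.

With x = 18 successes in n = 89, p̂ = 0.20225.
SE(p̂) = √(0.20225·0.79775/89) = 0.042578.
For 90% confidence, z* = 1.645.
Margin of error: 1.645 × 0.042578 = 0.07004.
So the interval runs from 0.1322 to 0.2723.

(0.1322, 0.2723)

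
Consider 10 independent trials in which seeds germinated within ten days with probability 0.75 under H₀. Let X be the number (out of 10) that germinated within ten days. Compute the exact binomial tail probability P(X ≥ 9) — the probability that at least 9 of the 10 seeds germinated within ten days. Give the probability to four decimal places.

P = 0.2440

X ~ Binomial(n=10, p=0.75).
P(X ≥ 9) = C(10,9)·0.75^9·0.25^1 + C(10,10)·0.75^10·0.25^0.
= 0.187712 + 0.056314 = 0.2440.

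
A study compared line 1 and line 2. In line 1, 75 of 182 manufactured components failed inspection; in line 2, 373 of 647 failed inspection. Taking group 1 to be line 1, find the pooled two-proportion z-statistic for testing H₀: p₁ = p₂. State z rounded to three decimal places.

Sample proportions: p̂₁ = 75/182 = 0.41209 and p̂₂ = 373/647 = 0.57651.
Pooling: p̂ = 448/829 = 0.54041.
Pooled SE = √[0.2483670·0.00704010] ≈ 0.041815.
z = -0.16442/0.041815 = -3.932.

z = -3.932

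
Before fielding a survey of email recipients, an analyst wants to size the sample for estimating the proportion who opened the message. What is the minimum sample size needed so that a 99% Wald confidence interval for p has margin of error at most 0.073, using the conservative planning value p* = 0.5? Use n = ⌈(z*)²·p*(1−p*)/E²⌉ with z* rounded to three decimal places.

n = 312

The 99% critical value is z* = 2.576.
p*(1−p*) = 0.50·0.50 = 0.2500.
Required n before rounding: 6.635776 × 0.2500 / 0.073² = 311.305.
Rounding up, n = 312.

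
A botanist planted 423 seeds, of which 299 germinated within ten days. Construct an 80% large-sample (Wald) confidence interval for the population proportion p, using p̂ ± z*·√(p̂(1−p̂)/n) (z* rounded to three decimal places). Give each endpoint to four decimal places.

(0.6785, 0.7352)

p̂ = 299/423 = 0.70686.
Standard error of p̂: √(0.207211/423) = √0.000489860 = 0.022133.
The 80% critical value is z* = 1.282.
Margin = 1.282·0.022133 = 0.02837.
CI: 0.70686 ± 0.02837 = (0.6785, 0.7352).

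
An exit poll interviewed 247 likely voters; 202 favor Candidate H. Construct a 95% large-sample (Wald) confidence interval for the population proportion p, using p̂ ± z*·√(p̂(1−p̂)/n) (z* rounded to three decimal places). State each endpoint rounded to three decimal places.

Sample proportion p̂ = 202/247 = 0.81781.
SE(p̂) = √(0.81781·0.18219/247) = 0.024560.
The 95% critical value is z* = 1.960.
Margin = 1.960·0.024560 = 0.04814.
Interval: 0.81781 ± 0.04814 → (0.770, 0.866).

(0.770, 0.866)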